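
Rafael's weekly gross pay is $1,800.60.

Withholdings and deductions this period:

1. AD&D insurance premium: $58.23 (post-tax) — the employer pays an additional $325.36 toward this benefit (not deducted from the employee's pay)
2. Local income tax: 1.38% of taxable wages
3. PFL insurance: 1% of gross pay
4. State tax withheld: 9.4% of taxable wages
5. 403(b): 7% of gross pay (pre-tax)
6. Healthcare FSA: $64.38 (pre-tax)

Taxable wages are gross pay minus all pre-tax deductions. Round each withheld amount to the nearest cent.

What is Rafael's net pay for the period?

$1,360.36

403(b): $1,800.60 × 0.07 = $126.04
Healthcare FSA: $64.38
Pre-tax total = $126.04 + $64.38 = $190.42
Taxable wages = $1,800.60 − $190.42 = $1,610.18
Local income tax: $1,610.18 × 0.0138 = $22.22
State tax withheld: $1,610.18 × 0.094 = $151.36
PFL insurance: $1,800.60 × 0.01 = $18.01
AD&D insurance premium: $58.23
(Employer's $325.36 toward AD&D insurance premium is not withheld from the employee.)
Total deductions = $126.04 + $64.38 + $22.22 + $151.36 + $18.01 + $58.23 = $440.24
Net pay = $1,800.60 − $440.24 = $1,360.36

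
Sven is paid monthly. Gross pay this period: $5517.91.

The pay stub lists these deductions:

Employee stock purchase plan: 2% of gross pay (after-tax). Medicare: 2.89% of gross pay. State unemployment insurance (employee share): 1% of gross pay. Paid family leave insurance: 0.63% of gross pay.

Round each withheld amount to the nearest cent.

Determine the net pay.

Paid family leave insurance: $5517.91 × 0.0063 = $34.76
Medicare: $5517.91 × 0.0289 = $159.47
State unemployment insurance (employee share): $5517.91 × 0.01 = $55.18
Employee stock purchase plan: $5517.91 × 0.02 = $110.36
Total deductions = $34.76 + $159.47 + $55.18 + $110.36 = $359.77
Net pay = $5517.91 − $359.77 = $5158.14

$5158.14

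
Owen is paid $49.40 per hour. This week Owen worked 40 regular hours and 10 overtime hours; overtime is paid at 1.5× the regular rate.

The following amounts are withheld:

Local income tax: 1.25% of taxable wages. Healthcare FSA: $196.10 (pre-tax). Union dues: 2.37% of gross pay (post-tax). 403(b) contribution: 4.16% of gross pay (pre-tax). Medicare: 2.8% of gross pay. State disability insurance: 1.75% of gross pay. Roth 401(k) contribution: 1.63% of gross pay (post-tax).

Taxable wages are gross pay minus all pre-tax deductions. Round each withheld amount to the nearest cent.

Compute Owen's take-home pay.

$2145.46

Regular pay: 40 × $49.40 = $1976.00
Overtime pay: 10 × $49.40 × 1.5 = $741.00
Gross pay = $1976.00 + $741.00 = $2717.00
403(b) contribution: $2717.00 × 0.0416 = $113.03
Healthcare FSA: $196.10
Pre-tax total = $113.03 + $196.10 = $309.13
Taxable wages = $2717.00 − $309.13 = $2407.87
Local income tax: $2407.87 × 0.0125 = $30.10
Medicare: $2717.00 × 0.028 = $76.08
State disability insurance: $2717.00 × 0.0175 = $47.55
Roth 401(k) contribution: $2717.00 × 0.0163 = $44.29
Union dues: $2717.00 × 0.0237 = $64.39
Total deductions = $113.03 + $196.10 + $30.10 + $76.08 + $47.55 + $44.29 + $64.39 = $571.54
Net pay = $2717.00 − $571.54 = $2145.46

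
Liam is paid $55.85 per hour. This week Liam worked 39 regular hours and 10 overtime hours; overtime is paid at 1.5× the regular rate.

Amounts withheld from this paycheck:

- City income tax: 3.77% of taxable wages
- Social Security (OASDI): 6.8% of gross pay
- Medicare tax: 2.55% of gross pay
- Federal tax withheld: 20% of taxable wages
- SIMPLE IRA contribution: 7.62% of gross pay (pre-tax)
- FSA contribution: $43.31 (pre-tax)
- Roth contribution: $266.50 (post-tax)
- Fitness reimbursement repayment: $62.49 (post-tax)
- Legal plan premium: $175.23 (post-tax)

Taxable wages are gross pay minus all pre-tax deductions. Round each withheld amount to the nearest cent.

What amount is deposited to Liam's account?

$1,304.61

Regular pay: 39 × $55.85 = $2,178.15
Overtime pay: 10 × $55.85 × 1.5 = $837.75
Gross pay = $2,178.15 + $837.75 = $3,015.90
SIMPLE IRA contribution: $3,015.90 × 0.0762 = $229.81
FSA contribution: $43.31
Pre-tax total = $229.81 + $43.31 = $273.12
Taxable wages = $3,015.90 − $273.12 = $2,742.78
Federal tax withheld: $2,742.78 × 0.2 = $548.56
City income tax: $2,742.78 × 0.0377 = $103.40
Social Security (OASDI): $3,015.90 × 0.068 = $205.08
Medicare tax: $3,015.90 × 0.0255 = $76.91
Roth contribution: $266.50
Fitness reimbursement repayment: $62.49
Legal plan premium: $175.23
Total deductions = $229.81 + $43.31 + $548.56 + $103.40 + $205.08 + $76.91 + $266.50 + $62.49 + $175.23 = $1,711.29
Net pay = $3,015.90 − $1,711.29 = $1,304.61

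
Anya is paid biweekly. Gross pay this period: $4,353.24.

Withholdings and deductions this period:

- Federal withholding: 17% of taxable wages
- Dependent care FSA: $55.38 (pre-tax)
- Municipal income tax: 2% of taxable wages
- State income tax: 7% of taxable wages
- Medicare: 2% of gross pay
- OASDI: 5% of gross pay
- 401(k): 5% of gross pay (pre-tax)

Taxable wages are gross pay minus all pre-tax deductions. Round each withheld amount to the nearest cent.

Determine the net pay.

401(k): $4,353.24 × 0.05 = $217.66
Dependent care FSA: $55.38
Pre-tax total = $217.66 + $55.38 = $273.04
Taxable wages = $4,353.24 − $273.04 = $4,080.20
Municipal income tax: $4,080.20 × 0.02 = $81.60
State income tax: $4,080.20 × 0.07 = $285.61
Federal withholding: $4,080.20 × 0.17 = $693.63
Medicare: $4,353.24 × 0.02 = $87.06
OASDI: $4,353.24 × 0.05 = $217.66
Total deductions = $217.66 + $55.38 + $81.60 + $285.61 + $693.63 + $87.06 + $217.66 = $1,638.60
Net pay = $4,353.24 − $1,638.60 = $2,714.64

$2,714.64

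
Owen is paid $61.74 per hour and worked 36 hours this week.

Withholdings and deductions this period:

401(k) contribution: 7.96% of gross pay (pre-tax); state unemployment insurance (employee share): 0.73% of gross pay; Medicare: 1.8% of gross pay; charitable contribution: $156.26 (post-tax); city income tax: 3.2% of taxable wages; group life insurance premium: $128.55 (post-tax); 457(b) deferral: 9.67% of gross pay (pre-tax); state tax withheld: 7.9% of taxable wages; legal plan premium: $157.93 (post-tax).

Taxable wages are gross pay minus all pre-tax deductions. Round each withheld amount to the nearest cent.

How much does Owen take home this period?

Gross pay: 36 × $61.74 = $2222.64
401(k) contribution: $2222.64 × 0.0796 = $176.92
457(b) deferral: $2222.64 × 0.0967 = $214.93
Pre-tax total = $176.92 + $214.93 = $391.85
Taxable wages = $2222.64 − $391.85 = $1830.79
State tax withheld: $1830.79 × 0.079 = $144.63
City income tax: $1830.79 × 0.032 = $58.59
Medicare: $2222.64 × 0.018 = $40.01
State unemployment insurance (employee share): $2222.64 × 0.0073 = $16.23
Legal plan premium: $157.93
Charitable contribution: $156.26
Group life insurance premium: $128.55
Total deductions = $176.92 + $214.93 + $144.63 + $58.59 + $40.01 + $16.23 + $157.93 + $156.26 + $128.55 = $1094.05
Net pay = $2222.64 − $1094.05 = $1128.59

$1128.59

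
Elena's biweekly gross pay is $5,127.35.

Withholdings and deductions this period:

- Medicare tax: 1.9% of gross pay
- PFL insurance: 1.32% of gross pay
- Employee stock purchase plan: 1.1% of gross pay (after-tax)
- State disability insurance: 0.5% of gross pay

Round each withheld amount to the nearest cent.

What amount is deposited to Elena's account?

$4,880.21

Medicare tax: $5,127.35 × 0.019 = $97.42
PFL insurance: $5,127.35 × 0.0132 = $67.68
State disability insurance: $5,127.35 × 0.005 = $25.64
Employee stock purchase plan: $5,127.35 × 0.011 = $56.40
Total deductions = $97.42 + $67.68 + $25.64 + $56.40 = $247.14
Net pay = $5,127.35 − $247.14 = $4,880.21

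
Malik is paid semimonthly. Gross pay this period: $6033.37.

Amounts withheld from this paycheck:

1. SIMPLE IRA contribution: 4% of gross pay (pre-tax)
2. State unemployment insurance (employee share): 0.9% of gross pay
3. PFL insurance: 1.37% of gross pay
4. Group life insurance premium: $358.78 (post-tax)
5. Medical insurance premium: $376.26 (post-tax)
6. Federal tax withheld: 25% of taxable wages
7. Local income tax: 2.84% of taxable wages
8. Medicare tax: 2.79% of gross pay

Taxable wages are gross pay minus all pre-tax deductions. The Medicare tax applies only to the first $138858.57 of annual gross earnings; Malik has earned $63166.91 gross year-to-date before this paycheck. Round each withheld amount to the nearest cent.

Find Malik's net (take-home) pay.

$3139.21

SIMPLE IRA contribution: $6033.37 × 0.04 = $241.33
Taxable wages = $6033.37 − $241.33 = $5792.04
Federal tax withheld: $5792.04 × 0.25 = $1448.01
Local income tax: $5792.04 × 0.0284 = $164.49
Medicare tax: cap not yet reached, full $6033.37 is subject → $6033.37 × 0.0279 = $168.33
PFL insurance: $6033.37 × 0.0137 = $82.66
State unemployment insurance (employee share): $6033.37 × 0.009 = $54.30
Group life insurance premium: $358.78
Medical insurance premium: $376.26
Total deductions = $241.33 + $1448.01 + $164.49 + $168.33 + $82.66 + $54.30 + $358.78 + $376.26 = $2894.16
Net pay = $6033.37 − $2894.16 = $3139.21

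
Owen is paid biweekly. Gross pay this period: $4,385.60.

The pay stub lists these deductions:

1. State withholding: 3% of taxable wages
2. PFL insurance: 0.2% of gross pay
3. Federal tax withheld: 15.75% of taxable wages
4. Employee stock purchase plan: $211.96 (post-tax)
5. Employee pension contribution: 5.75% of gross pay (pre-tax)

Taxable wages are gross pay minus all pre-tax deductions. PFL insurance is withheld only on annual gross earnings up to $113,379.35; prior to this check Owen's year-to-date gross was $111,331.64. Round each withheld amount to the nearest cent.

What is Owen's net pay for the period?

Employee pension contribution: $4,385.60 × 0.0575 = $252.17
Taxable wages = $4,385.60 − $252.17 = $4,133.43
State withholding: $4,133.43 × 0.03 = $124.00
Federal tax withheld: $4,133.43 × 0.1575 = $651.02
PFL insurance: only $113,379.35 − $111,331.64 = $2,047.71 of this check is subject → $2,047.71 × 0.002 = $4.10
Employee stock purchase plan: $211.96
Total deductions = $252.17 + $124.00 + $651.02 + $4.10 + $211.96 = $1,243.25
Net pay = $4,385.60 − $1,243.25 = $3,142.35

$3,142.35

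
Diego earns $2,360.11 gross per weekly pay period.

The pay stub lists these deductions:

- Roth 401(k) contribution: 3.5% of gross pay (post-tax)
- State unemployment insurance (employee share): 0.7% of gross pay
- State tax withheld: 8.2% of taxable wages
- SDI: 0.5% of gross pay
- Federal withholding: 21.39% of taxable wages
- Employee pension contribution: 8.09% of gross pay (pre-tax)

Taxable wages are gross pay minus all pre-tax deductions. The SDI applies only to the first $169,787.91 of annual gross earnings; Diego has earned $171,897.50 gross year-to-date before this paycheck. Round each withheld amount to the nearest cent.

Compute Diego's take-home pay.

$1,428.20

Employee pension contribution: $2,360.11 × 0.0809 = $190.93
Taxable wages = $2,360.11 − $190.93 = $2,169.18
State tax withheld: $2,169.18 × 0.082 = $177.87
Federal withholding: $2,169.18 × 0.2139 = $463.99
State unemployment insurance (employee share): $2,360.11 × 0.007 = $16.52
SDI: annual cap $169,787.91 already reached (YTD $171,897.50), so $0.00
Roth 401(k) contribution: $2,360.11 × 0.035 = $82.60
Total deductions = $190.93 + $177.87 + $463.99 + $16.52 + $0.00 + $82.60 = $931.91
Net pay = $2,360.11 − $931.91 = $1,428.20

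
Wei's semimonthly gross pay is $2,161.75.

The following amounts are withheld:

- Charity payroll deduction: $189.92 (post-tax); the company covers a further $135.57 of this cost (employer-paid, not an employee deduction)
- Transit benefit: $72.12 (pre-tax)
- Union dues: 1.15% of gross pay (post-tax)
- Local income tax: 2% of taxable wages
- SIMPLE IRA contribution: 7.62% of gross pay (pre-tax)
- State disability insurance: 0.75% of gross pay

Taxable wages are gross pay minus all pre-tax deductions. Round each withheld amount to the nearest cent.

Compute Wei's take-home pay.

SIMPLE IRA contribution: $2,161.75 × 0.0762 = $164.73
Transit benefit: $72.12
Pre-tax total = $164.73 + $72.12 = $236.85
Taxable wages = $2,161.75 − $236.85 = $1,924.90
Local income tax: $1,924.90 × 0.02 = $38.50
State disability insurance: $2,161.75 × 0.0075 = $16.21
Union dues: $2,161.75 × 0.0115 = $24.86
Charity payroll deduction: $189.92
(Employer's $135.57 toward charity payroll deduction is not withheld from the employee.)
Total deductions = $164.73 + $72.12 + $38.50 + $16.21 + $24.86 + $189.92 = $506.34
Net pay = $2,161.75 − $506.34 = $1,655.41

$1,655.41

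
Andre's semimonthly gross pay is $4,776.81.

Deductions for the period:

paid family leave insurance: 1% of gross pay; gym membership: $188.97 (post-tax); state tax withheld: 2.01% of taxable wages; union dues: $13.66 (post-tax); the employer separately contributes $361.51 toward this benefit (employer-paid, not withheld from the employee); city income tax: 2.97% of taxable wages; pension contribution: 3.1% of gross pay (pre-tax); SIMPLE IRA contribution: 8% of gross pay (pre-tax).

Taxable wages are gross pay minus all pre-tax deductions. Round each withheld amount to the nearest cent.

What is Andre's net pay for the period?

$3,784.71

SIMPLE IRA contribution: $4,776.81 × 0.08 = $382.14
Pension contribution: $4,776.81 × 0.031 = $148.08
Pre-tax total = $382.14 + $148.08 = $530.22
Taxable wages = $4,776.81 − $530.22 = $4,246.59
State tax withheld: $4,246.59 × 0.0201 = $85.36
City income tax: $4,246.59 × 0.0297 = $126.12
Paid family leave insurance: $4,776.81 × 0.01 = $47.77
Gym membership: $188.97
Union dues: $13.66
(Employer's $361.51 toward union dues is not withheld from the employee.)
Total deductions = $382.14 + $148.08 + $85.36 + $126.12 + $47.77 + $188.97 + $13.66 = $992.10
Net pay = $4,776.81 − $992.10 = $3,784.71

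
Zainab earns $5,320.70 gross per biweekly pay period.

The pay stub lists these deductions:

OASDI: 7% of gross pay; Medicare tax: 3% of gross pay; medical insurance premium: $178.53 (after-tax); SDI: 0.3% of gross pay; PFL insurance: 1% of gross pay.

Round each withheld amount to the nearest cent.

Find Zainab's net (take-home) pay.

$4,540.93

Medicare tax: $5,320.70 × 0.03 = $159.62
OASDI: $5,320.70 × 0.07 = $372.45
SDI: $5,320.70 × 0.003 = $15.96
PFL insurance: $5,320.70 × 0.01 = $53.21
Medical insurance premium: $178.53
Total deductions = $159.62 + $372.45 + $15.96 + $53.21 + $178.53 = $779.77
Net pay = $5,320.70 − $779.77 = $4,540.93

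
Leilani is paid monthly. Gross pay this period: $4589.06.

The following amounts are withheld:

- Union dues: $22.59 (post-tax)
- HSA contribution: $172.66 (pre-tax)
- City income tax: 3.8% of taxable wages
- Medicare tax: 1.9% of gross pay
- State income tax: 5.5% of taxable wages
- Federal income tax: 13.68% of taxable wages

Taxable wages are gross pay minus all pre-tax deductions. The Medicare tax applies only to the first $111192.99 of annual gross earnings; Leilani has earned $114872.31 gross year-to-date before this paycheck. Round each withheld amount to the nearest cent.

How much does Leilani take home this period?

$3378.93

HSA contribution: $172.66
Taxable wages = $4589.06 − $172.66 = $4416.40
Federal income tax: $4416.40 × 0.1368 = $604.16
City income tax: $4416.40 × 0.038 = $167.82
State income tax: $4416.40 × 0.055 = $242.90
Medicare tax: annual cap $111192.99 already reached (YTD $114872.31), so $0.00
Union dues: $22.59
Total deductions = $172.66 + $604.16 + $167.82 + $242.90 + $0.00 + $22.59 = $1210.13
Net pay = $4589.06 − $1210.13 = $3378.93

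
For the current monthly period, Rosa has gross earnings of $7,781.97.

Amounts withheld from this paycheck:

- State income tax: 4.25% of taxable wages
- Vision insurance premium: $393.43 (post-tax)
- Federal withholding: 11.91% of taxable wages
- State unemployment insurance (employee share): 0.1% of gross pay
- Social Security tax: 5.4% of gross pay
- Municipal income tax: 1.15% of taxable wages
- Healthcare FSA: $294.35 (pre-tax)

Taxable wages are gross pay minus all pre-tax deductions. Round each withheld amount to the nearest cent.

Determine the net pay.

$5,370.07

Healthcare FSA: $294.35
Taxable wages = $7,781.97 − $294.35 = $7,487.62
Municipal income tax: $7,487.62 × 0.0115 = $86.11
State income tax: $7,487.62 × 0.0425 = $318.22
Federal withholding: $7,487.62 × 0.1191 = $891.78
Social Security tax: $7,781.97 × 0.054 = $420.23
State unemployment insurance (employee share): $7,781.97 × 0.001 = $7.78
Vision insurance premium: $393.43
Total deductions = $294.35 + $86.11 + $318.22 + $891.78 + $420.23 + $7.78 + $393.43 = $2,411.90
Net pay = $7,781.97 − $2,411.90 = $5,370.07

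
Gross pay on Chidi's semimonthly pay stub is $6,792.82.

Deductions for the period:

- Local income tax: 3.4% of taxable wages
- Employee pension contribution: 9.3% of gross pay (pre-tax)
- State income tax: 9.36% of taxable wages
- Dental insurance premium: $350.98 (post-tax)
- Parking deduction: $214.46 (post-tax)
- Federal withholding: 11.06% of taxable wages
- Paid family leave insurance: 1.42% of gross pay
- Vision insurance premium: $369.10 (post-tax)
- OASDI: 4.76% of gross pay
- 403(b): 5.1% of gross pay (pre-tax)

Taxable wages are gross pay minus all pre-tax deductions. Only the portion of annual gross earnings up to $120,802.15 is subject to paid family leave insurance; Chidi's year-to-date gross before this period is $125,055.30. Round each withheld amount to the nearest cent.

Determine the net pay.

403(b): $6,792.82 × 0.051 = $346.43
Employee pension contribution: $6,792.82 × 0.093 = $631.73
Pre-tax total = $346.43 + $631.73 = $978.16
Taxable wages = $6,792.82 − $978.16 = $5,814.66
State income tax: $5,814.66 × 0.0936 = $544.25
Local income tax: $5,814.66 × 0.034 = $197.70
Federal withholding: $5,814.66 × 0.1106 = $643.10
Paid family leave insurance: annual cap $120,802.15 already reached (YTD $125,055.30), so $0.00
OASDI: $6,792.82 × 0.0476 = $323.34
Parking deduction: $214.46
Dental insurance premium: $350.98
Vision insurance premium: $369.10
Total deductions = $346.43 + $631.73 + $544.25 + $197.70 + $643.10 + $0.00 + $323.34 + $214.46 + $350.98 + $369.10 = $3,621.09
Net pay = $6,792.82 − $3,621.09 = $3,171.73

$3,171.73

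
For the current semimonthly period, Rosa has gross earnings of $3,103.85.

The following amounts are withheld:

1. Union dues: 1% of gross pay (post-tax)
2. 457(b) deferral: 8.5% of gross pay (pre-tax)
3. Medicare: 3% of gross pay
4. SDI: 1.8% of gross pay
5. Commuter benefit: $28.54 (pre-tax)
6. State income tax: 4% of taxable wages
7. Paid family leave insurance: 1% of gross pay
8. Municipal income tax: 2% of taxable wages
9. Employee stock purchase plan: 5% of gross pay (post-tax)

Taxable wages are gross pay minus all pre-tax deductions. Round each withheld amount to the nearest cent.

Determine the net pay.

$2,276.53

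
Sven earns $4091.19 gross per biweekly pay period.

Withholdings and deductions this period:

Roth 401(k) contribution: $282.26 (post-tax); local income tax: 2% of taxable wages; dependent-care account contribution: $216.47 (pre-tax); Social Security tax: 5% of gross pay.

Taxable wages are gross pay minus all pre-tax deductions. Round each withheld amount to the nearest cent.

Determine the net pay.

$3310.41

Dependent-care account contribution: $216.47
Taxable wages = $4091.19 − $216.47 = $3874.72
Local income tax: $3874.72 × 0.02 = $77.49
Social Security tax: $4091.19 × 0.05 = $204.56
Roth 401(k) contribution: $282.26
Total deductions = $216.47 + $77.49 + $204.56 + $282.26 = $780.78
Net pay = $4091.19 − $780.78 = $3310.41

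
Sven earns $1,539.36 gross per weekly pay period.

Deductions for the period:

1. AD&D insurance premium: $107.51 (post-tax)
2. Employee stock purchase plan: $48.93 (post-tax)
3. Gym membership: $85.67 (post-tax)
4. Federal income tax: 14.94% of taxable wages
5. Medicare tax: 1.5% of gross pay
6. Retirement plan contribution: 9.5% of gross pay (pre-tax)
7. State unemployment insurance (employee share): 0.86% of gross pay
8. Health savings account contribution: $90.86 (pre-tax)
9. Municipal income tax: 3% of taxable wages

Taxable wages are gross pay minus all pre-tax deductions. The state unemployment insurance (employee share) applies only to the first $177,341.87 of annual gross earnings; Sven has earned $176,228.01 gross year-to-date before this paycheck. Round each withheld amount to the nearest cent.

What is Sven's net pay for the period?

$793.85

Retirement plan contribution: $1,539.36 × 0.095 = $146.24
Health savings account contribution: $90.86
Pre-tax total = $146.24 + $90.86 = $237.10
Taxable wages = $1,539.36 − $237.10 = $1,302.26
Municipal income tax: $1,302.26 × 0.03 = $39.07
Federal income tax: $1,302.26 × 0.1494 = $194.56
State unemployment insurance (employee share): only $177,341.87 − $176,228.01 = $1,113.86 of this check is subject → $1,113.86 × 0.0086 = $9.58
Medicare tax: $1,539.36 × 0.015 = $23.09
AD&D insurance premium: $107.51
Employee stock purchase plan: $48.93
Gym membership: $85.67
Total deductions = $146.24 + $90.86 + $39.07 + $194.56 + $9.58 + $23.09 + $107.51 + $48.93 + $85.67 = $745.51
Net pay = $1,539.36 − $745.51 = $793.85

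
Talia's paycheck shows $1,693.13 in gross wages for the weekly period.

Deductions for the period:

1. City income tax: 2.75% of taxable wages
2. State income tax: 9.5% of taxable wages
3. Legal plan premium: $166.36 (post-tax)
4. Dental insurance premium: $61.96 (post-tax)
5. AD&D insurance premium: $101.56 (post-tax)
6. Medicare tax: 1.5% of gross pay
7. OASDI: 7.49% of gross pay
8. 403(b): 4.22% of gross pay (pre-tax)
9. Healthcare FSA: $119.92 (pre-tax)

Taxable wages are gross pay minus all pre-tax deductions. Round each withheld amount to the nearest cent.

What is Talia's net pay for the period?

$835.69

403(b): $1,693.13 × 0.0422 = $71.45
Healthcare FSA: $119.92
Pre-tax total = $71.45 + $119.92 = $191.37
Taxable wages = $1,693.13 − $191.37 = $1,501.76
City income tax: $1,501.76 × 0.0275 = $41.30
State income tax: $1,501.76 × 0.095 = $142.67
OASDI: $1,693.13 × 0.0749 = $126.82
Medicare tax: $1,693.13 × 0.015 = $25.40
AD&D insurance premium: $101.56
Dental insurance premium: $61.96
Legal plan premium: $166.36
Total deductions = $71.45 + $119.92 + $41.30 + $142.67 + $126.82 + $25.40 + $101.56 + $61.96 + $166.36 = $857.44
Net pay = $1,693.13 − $857.44 = $835.69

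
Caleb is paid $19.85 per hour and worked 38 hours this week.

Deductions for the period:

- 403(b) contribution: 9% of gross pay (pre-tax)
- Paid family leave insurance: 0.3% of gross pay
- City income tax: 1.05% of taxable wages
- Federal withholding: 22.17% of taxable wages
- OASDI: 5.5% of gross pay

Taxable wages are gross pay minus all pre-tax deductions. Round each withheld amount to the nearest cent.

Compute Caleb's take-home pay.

Gross pay: 38 × $19.85 = $754.30
403(b) contribution: $754.30 × 0.09 = $67.89
Taxable wages = $754.30 − $67.89 = $686.41
Federal withholding: $686.41 × 0.2217 = $152.18
City income tax: $686.41 × 0.0105 = $7.21
Paid family leave insurance: $754.30 × 0.003 = $2.26
OASDI: $754.30 × 0.055 = $41.49
Total deductions = $67.89 + $152.18 + $7.21 + $2.26 + $41.49 = $271.03
Net pay = $754.30 − $271.03 = $483.27

$483.27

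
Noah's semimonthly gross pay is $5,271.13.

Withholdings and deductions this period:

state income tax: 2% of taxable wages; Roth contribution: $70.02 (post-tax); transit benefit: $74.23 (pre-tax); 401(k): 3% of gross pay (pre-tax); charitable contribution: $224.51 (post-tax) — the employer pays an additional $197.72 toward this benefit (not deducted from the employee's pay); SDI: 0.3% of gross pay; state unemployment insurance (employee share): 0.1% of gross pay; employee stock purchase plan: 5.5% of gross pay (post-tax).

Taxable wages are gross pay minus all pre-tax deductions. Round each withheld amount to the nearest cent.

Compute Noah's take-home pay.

$4,332.47

401(k): $5,271.13 × 0.03 = $158.13
Transit benefit: $74.23
Pre-tax total = $158.13 + $74.23 = $232.36
Taxable wages = $5,271.13 − $232.36 = $5,038.77
State income tax: $5,038.77 × 0.02 = $100.78
State unemployment insurance (employee share): $5,271.13 × 0.001 = $5.27
SDI: $5,271.13 × 0.003 = $15.81
Employee stock purchase plan: $5,271.13 × 0.055 = $289.91
Charitable contribution: $224.51
Roth contribution: $70.02
(Employer's $197.72 toward charitable contribution is not withheld from the employee.)
Total deductions = $158.13 + $74.23 + $100.78 + $5.27 + $15.81 + $289.91 + $224.51 + $70.02 = $938.66
Net pay = $5,271.13 − $938.66 = $4,332.47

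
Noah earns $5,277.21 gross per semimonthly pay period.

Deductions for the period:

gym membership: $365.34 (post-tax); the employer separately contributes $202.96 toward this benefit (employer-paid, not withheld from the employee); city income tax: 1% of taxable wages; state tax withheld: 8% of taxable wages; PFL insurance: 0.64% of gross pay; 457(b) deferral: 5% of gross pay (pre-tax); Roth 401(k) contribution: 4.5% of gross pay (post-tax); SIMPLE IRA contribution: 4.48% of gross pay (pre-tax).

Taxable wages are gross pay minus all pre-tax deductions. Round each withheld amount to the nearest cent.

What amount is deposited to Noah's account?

457(b) deferral: $5,277.21 × 0.05 = $263.86
SIMPLE IRA contribution: $5,277.21 × 0.0448 = $236.42
Pre-tax total = $263.86 + $236.42 = $500.28
Taxable wages = $5,277.21 − $500.28 = $4,776.93
City income tax: $4,776.93 × 0.01 = $47.77
State tax withheld: $4,776.93 × 0.08 = $382.15
PFL insurance: $5,277.21 × 0.0064 = $33.77
Roth 401(k) contribution: $5,277.21 × 0.045 = $237.47
Gym membership: $365.34
(Employer's $202.96 toward gym membership is not withheld from the employee.)
Total deductions = $263.86 + $236.42 + $47.77 + $382.15 + $33.77 + $237.47 + $365.34 = $1,566.78
Net pay = $5,277.21 − $1,566.78 = $3,710.43

$3,710.43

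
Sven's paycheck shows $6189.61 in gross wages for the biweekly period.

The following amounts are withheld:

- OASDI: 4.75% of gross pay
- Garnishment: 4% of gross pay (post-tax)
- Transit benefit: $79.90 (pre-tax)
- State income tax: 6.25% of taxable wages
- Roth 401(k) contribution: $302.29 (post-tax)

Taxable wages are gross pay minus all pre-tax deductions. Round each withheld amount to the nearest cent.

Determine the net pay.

$4883.97

Transit benefit: $79.90
Taxable wages = $6189.61 − $79.90 = $6109.71
State income tax: $6109.71 × 0.0625 = $381.86
OASDI: $6189.61 × 0.0475 = $294.01
Roth 401(k) contribution: $302.29
Garnishment: $6189.61 × 0.04 = $247.58
Total deductions = $79.90 + $381.86 + $294.01 + $302.29 + $247.58 = $1305.64
Net pay = $6189.61 − $1305.64 = $4883.97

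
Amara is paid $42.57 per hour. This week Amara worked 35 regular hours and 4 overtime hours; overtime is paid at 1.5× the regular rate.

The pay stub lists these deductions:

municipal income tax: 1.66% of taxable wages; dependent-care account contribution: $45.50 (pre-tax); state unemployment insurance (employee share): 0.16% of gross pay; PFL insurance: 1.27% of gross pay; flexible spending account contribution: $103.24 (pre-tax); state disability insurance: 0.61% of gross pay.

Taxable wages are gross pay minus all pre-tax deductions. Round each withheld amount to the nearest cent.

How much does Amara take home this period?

Regular pay: 35 × $42.57 = $1,489.95
Overtime pay: 4 × $42.57 × 1.5 = $255.42
Gross pay = $1,489.95 + $255.42 = $1,745.37
Flexible spending account contribution: $103.24
Dependent-care account contribution: $45.50
Pre-tax total = $103.24 + $45.50 = $148.74
Taxable wages = $1,745.37 − $148.74 = $1,596.63
Municipal income tax: $1,596.63 × 0.0166 = $26.50
PFL insurance: $1,745.37 × 0.0127 = $22.17
State unemployment insurance (employee share): $1,745.37 × 0.0016 = $2.79
State disability insurance: $1,745.37 × 0.0061 = $10.65
Total deductions = $103.24 + $45.50 + $26.50 + $22.17 + $2.79 + $10.65 = $210.85
Net pay = $1,745.37 − $210.85 = $1,534.52

$1,534.52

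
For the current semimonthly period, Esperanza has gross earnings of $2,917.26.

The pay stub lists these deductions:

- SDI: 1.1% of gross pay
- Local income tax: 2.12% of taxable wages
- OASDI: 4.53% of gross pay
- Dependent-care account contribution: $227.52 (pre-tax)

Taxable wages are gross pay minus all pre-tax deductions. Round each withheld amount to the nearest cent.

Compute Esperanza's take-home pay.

$2,468.48

Dependent-care account contribution: $227.52
Taxable wages = $2,917.26 − $227.52 = $2,689.74
Local income tax: $2,689.74 × 0.0212 = $57.02
OASDI: $2,917.26 × 0.0453 = $132.15
SDI: $2,917.26 × 0.011 = $32.09
Total deductions = $227.52 + $57.02 + $132.15 + $32.09 = $448.78
Net pay = $2,917.26 − $448.78 = $2,468.48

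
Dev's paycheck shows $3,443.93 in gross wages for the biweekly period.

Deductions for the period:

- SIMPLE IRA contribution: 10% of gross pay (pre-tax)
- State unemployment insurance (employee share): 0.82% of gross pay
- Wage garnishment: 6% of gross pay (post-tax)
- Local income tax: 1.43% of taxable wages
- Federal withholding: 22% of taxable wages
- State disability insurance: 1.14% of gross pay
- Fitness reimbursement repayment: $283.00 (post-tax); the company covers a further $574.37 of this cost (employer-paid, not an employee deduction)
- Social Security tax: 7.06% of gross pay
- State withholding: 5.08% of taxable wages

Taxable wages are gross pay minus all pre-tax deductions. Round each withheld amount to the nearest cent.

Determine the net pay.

SIMPLE IRA contribution: $3,443.93 × 0.1 = $344.39
Taxable wages = $3,443.93 − $344.39 = $3,099.54
Local income tax: $3,099.54 × 0.0143 = $44.32
Federal withholding: $3,099.54 × 0.22 = $681.90
State withholding: $3,099.54 × 0.0508 = $157.46
State unemployment insurance (employee share): $3,443.93 × 0.0082 = $28.24
State disability insurance: $3,443.93 × 0.0114 = $39.26
Social Security tax: $3,443.93 × 0.0706 = $243.14
Wage garnishment: $3,443.93 × 0.06 = $206.64
Fitness reimbursement repayment: $283.00
(Employer's $574.37 toward fitness reimbursement repayment is not withheld from the employee.)
Total deductions = $344.39 + $44.32 + $681.90 + $157.46 + $28.24 + $39.26 + $243.14 + $206.64 + $283.00 = $2,028.35
Net pay = $3,443.93 − $2,028.35 = $1,415.58

$1,415.58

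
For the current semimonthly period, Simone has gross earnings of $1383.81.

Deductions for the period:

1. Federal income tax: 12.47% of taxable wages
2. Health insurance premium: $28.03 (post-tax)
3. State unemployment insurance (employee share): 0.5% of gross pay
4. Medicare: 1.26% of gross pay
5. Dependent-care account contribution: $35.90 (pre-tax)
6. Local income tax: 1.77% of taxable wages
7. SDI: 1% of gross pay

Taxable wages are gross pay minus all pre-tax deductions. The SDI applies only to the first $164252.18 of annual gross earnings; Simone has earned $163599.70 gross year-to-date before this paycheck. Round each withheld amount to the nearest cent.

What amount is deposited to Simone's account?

$1097.06

Dependent-care account contribution: $35.90
Taxable wages = $1383.81 − $35.90 = $1347.91
Local income tax: $1347.91 × 0.0177 = $23.86
Federal income tax: $1347.91 × 0.1247 = $168.08
Medicare: $1383.81 × 0.0126 = $17.44
State unemployment insurance (employee share): $1383.81 × 0.005 = $6.92
SDI: only $164252.18 − $163599.70 = $652.48 of this check is subject → $652.48 × 0.01 = $6.52
Health insurance premium: $28.03
Total deductions = $35.90 + $23.86 + $168.08 + $17.44 + $6.92 + $6.52 + $28.03 = $286.75
Net pay = $1383.81 − $286.75 = $1097.06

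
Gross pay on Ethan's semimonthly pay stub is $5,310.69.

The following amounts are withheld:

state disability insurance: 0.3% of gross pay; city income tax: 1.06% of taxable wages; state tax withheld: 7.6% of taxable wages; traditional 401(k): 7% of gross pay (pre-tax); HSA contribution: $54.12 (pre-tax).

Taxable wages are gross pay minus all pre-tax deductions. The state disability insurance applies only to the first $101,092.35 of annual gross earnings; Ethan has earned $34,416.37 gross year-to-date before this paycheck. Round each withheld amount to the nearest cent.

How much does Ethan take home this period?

$4,445.86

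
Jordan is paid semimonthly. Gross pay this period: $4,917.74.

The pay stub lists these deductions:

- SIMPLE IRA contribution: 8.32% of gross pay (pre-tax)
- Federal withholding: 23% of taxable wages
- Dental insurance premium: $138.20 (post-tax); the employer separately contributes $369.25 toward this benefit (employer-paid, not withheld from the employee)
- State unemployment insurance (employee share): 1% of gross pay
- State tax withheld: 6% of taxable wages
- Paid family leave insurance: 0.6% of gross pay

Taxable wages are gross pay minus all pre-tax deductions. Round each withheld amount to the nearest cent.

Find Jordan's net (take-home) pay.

$2,984.21

SIMPLE IRA contribution: $4,917.74 × 0.0832 = $409.16
Taxable wages = $4,917.74 − $409.16 = $4,508.58
State tax withheld: $4,508.58 × 0.06 = $270.51
Federal withholding: $4,508.58 × 0.23 = $1,036.97
State unemployment insurance (employee share): $4,917.74 × 0.01 = $49.18
Paid family leave insurance: $4,917.74 × 0.006 = $29.51
Dental insurance premium: $138.20
(Employer's $369.25 toward dental insurance premium is not withheld from the employee.)
Total deductions = $409.16 + $270.51 + $1,036.97 + $49.18 + $29.51 + $138.20 = $1,933.53
Net pay = $4,917.74 − $1,933.53 = $2,984.21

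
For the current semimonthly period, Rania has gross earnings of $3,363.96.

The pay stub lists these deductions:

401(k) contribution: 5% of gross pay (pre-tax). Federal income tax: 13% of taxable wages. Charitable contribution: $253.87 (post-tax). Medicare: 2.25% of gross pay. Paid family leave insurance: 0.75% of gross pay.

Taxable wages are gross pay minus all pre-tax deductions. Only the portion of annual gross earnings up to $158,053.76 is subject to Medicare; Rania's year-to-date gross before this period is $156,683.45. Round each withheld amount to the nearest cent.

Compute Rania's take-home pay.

401(k) contribution: $3,363.96 × 0.05 = $168.20
Taxable wages = $3,363.96 − $168.20 = $3,195.76
Federal income tax: $3,195.76 × 0.13 = $415.45
Medicare: only $158,053.76 − $156,683.45 = $1,370.31 of this check is subject → $1,370.31 × 0.0225 = $30.83
Paid family leave insurance: $3,363.96 × 0.0075 = $25.23
Charitable contribution: $253.87
Total deductions = $168.20 + $415.45 + $30.83 + $25.23 + $253.87 = $893.58
Net pay = $3,363.96 − $893.58 = $2,470.38

$2,470.38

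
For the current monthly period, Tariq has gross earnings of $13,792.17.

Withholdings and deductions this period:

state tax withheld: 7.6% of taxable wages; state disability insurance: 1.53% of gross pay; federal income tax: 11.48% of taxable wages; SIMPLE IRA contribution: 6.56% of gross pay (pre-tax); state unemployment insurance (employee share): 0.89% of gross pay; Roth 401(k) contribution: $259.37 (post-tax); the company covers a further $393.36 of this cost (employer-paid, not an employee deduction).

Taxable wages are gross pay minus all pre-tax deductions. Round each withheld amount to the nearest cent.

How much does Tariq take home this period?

$9,835.35

SIMPLE IRA contribution: $13,792.17 × 0.0656 = $904.77
Taxable wages = $13,792.17 − $904.77 = $12,887.40
Federal income tax: $12,887.40 × 0.1148 = $1,479.47
State tax withheld: $12,887.40 × 0.076 = $979.44
State unemployment insurance (employee share): $13,792.17 × 0.0089 = $122.75
State disability insurance: $13,792.17 × 0.0153 = $211.02
Roth 401(k) contribution: $259.37
(Employer's $393.36 toward Roth 401(k) contribution is not withheld from the employee.)
Total deductions = $904.77 + $1,479.47 + $979.44 + $122.75 + $211.02 + $259.37 = $3,956.82
Net pay = $13,792.17 − $3,956.82 = $9,835.35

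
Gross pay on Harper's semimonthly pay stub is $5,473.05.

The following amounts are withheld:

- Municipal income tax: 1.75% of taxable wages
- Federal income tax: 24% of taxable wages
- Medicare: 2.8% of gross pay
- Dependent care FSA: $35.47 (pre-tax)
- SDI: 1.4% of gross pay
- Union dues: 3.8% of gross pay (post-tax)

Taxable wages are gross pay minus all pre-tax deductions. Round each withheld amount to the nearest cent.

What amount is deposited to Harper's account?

$3,599.55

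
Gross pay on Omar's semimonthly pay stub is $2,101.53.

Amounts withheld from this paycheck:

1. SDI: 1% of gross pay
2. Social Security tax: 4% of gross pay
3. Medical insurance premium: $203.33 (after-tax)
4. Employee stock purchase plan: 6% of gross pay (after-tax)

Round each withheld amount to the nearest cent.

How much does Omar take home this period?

$1,667.03

SDI: $2,101.53 × 0.01 = $21.02
Social Security tax: $2,101.53 × 0.04 = $84.06
Medical insurance premium: $203.33
Employee stock purchase plan: $2,101.53 × 0.06 = $126.09
Total deductions = $21.02 + $84.06 + $203.33 + $126.09 = $434.50
Net pay = $2,101.53 − $434.50 = $1,667.03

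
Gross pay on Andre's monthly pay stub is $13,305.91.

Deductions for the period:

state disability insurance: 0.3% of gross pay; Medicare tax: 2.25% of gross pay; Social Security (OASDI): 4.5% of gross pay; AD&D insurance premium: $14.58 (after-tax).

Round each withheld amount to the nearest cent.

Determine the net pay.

State disability insurance: $13,305.91 × 0.003 = $39.92
Medicare tax: $13,305.91 × 0.0225 = $299.38
Social Security (OASDI): $13,305.91 × 0.045 = $598.77
AD&D insurance premium: $14.58
Total deductions = $39.92 + $299.38 + $598.77 + $14.58 = $952.65
Net pay = $13,305.91 − $952.65 = $12,353.26

$12,353.26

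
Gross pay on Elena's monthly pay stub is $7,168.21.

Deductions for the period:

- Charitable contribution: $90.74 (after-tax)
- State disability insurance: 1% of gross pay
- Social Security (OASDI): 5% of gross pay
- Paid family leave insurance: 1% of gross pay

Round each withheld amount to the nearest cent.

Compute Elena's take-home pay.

$6,575.70

State disability insurance: $7,168.21 × 0.01 = $71.68
Paid family leave insurance: $7,168.21 × 0.01 = $71.68
Social Security (OASDI): $7,168.21 × 0.05 = $358.41
Charitable contribution: $90.74
Total deductions = $71.68 + $71.68 + $358.41 + $90.74 = $592.51
Net pay = $7,168.21 − $592.51 = $6,575.70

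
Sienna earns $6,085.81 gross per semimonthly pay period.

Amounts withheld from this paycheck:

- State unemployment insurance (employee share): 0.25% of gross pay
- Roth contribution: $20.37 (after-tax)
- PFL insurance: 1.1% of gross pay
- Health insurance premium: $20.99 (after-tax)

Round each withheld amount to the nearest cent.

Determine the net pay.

$5,962.30

State unemployment insurance (employee share): $6,085.81 × 0.0025 = $15.21
PFL insurance: $6,085.81 × 0.011 = $66.94
Health insurance premium: $20.99
Roth contribution: $20.37
Total deductions = $15.21 + $66.94 + $20.99 + $20.37 = $123.51
Net pay = $6,085.81 − $123.51 = $5,962.30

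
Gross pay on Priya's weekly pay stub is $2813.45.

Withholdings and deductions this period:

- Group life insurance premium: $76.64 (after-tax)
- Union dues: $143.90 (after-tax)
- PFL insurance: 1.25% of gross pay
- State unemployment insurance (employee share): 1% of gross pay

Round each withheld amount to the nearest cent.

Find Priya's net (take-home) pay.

$2529.61

PFL insurance: $2813.45 × 0.0125 = $35.17
State unemployment insurance (employee share): $2813.45 × 0.01 = $28.13
Group life insurance premium: $76.64
Union dues: $143.90
Total deductions = $35.17 + $28.13 + $76.64 + $143.90 = $283.84
Net pay = $2813.45 − $283.84 = $2529.61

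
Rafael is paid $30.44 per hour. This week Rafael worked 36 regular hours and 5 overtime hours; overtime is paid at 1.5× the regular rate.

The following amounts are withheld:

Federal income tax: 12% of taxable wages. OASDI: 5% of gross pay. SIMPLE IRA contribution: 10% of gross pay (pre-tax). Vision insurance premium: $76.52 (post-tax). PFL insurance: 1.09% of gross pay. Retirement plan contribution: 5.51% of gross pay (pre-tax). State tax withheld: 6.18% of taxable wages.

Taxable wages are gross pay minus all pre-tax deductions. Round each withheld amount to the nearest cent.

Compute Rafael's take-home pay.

$758.22

Regular pay: 36 × $30.44 = $1095.84
Overtime pay: 5 × $30.44 × 1.5 = $228.30
Gross pay = $1095.84 + $228.30 = $1324.14
SIMPLE IRA contribution: $1324.14 × 0.1 = $132.41
Retirement plan contribution: $1324.14 × 0.0551 = $72.96
Pre-tax total = $132.41 + $72.96 = $205.37
Taxable wages = $1324.14 − $205.37 = $1118.77
State tax withheld: $1118.77 × 0.0618 = $69.14
Federal income tax: $1118.77 × 0.12 = $134.25
OASDI: $1324.14 × 0.05 = $66.21
PFL insurance: $1324.14 × 0.0109 = $14.43
Vision insurance premium: $76.52
Total deductions = $132.41 + $72.96 + $69.14 + $134.25 + $66.21 + $14.43 + $76.52 = $565.92
Net pay = $1324.14 − $565.92 = $758.22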